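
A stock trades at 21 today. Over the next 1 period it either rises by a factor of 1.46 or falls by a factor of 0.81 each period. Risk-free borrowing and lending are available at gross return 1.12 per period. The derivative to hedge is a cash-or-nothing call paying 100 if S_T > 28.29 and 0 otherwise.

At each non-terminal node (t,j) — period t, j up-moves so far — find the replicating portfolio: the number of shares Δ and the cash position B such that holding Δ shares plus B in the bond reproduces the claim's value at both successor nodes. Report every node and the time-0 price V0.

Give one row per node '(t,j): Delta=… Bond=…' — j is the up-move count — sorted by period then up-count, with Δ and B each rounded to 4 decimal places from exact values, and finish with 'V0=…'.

No-arbitrage ⇒ martingale measure with p* = (R−d)/(u−d) = 0.4769.
Payoff layer (t=1): V(1,0)=0.0000, V(1,1)=100.0000
Node (0,0) S=21.0000: V=(p*·100.0000+(1−p*)·0.0000)/1.12=42.5824; Δ=(100.0000−0.0000)/(30.6600−17.0100)=7.3260; B=V−Δ·S=-111.2637
Each (Δ,B) replicates both successor values, so the strategy is self-financing and V0 is arbitrage-free.

(0,0): Delta=7.3260 Bond=-111.2637
V0=42.5824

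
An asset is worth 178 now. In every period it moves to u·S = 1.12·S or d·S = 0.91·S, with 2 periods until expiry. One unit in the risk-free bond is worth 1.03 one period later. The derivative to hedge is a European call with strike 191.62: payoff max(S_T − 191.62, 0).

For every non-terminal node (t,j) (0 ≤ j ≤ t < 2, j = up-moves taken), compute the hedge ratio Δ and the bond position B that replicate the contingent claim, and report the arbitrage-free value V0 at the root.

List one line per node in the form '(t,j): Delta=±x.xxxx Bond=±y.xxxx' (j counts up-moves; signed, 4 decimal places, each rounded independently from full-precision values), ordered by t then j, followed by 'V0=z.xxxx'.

Risk-neutral probability p* = (R−d)/(u−d) = (1.03−0.91)/(1.12−0.91) = 0.5714.
Payoff layer (t=2): V(2,0)=0.0000, V(2,1)=0.0000, V(2,2)=31.6632
  t=1,j=0: stock 161.9800 → up 181.4176 (V=0.0000), down 147.4018 (V=0.0000). Price 0.0000; hedge Δ=0.0000, bond B=0.0000.
  t=1,j=1: stock 199.3600 → up 223.2832 (V=31.6632), down 181.4176 (V=0.0000). Price 17.5663; hedge Δ=0.7563, bond B=-133.2109.
  t=0,j=0: stock 178.0000 → up 199.3600 (V=17.5663), down 161.9800 (V=0.0000). Price 9.7455; hedge Δ=0.4699, bond B=-73.9034.
Check: Δ(0,0)·S0 + B(0,0) = 9.7455 = V0.

(0,0): Delta=0.4699 Bond=-73.9034
(1,0): Delta=0.0000 Bond=0.0000
(1,1): Delta=0.7563 Bond=-133.2109
V0=9.7455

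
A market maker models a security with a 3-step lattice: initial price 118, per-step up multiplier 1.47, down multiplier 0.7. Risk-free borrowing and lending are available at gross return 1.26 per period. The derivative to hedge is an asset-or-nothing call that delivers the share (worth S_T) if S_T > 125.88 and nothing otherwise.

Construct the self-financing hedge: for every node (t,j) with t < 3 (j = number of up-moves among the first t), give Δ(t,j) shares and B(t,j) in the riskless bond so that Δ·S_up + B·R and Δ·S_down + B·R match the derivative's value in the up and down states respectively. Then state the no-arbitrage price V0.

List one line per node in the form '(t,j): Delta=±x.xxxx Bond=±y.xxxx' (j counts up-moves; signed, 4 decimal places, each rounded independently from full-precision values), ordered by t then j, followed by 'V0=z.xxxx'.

(0,0): Delta=1.2108 Bond=-32.1785
(1,0): Delta=1.6198 Bond=-74.3324
(1,1): Delta=1.1377 Bond=-27.8747
(2,0): Delta=0.0000 Bond=0.0000
(2,1): Delta=1.9091 Bond=-128.7809
(2,2): Delta=1.0000 Bond=0.0000
V0=110.6942

The replicating-portfolio and risk-neutral prices coincide; use p* = (1.26−0.7)/(1.47−0.7) = 0.7273 for the latter.
At expiry t=3: V(3,0)=0.0000, V(3,1)=0.0000, V(3,2)=178.4903, V(3,3)=374.8297
(2,0): S=57.8200. Δ = (V_up−V_dn)/(S_up−S_dn) = (0.0000−0.0000)/(84.9954−40.4740) = 0.0000. V = [p*·0.0000 + (1−p*)·0.0000]/1.26 = 0.0000. B = V − Δ·S = 0.0000.
(2,1): S=121.4220. Δ = (V_up−V_dn)/(S_up−S_dn) = (178.4903−0.0000)/(178.4903−84.9954) = 1.9091. V = [p*·178.4903 + (1−p*)·0.0000]/1.26 = 103.0247. B = V − Δ·S = -128.7809.
(2,2): S=254.9862. Δ = (V_up−V_dn)/(S_up−S_dn) = (374.8297−178.4903)/(374.8297−178.4903) = 1.0000. V = [p*·374.8297 + (1−p*)·178.4903]/1.26 = 254.9862. B = V − Δ·S = 0.0000.
(1,0): S=82.6000. Δ = (V_up−V_dn)/(S_up−S_dn) = (103.0247−0.0000)/(121.4220−57.8200) = 1.6198. V = [p*·103.0247 + (1−p*)·0.0000]/1.26 = 59.4659. B = V − Δ·S = -74.3324.
(1,1): S=173.4600. Δ = (V_up−V_dn)/(S_up−S_dn) = (254.9862−103.0247)/(254.9862−121.4220) = 1.1377. V = [p*·254.9862 + (1−p*)·103.0247]/1.26 = 169.4779. B = V − Δ·S = -27.8747.
(0,0): S=118.0000. Δ = (V_up−V_dn)/(S_up−S_dn) = (169.4779−59.4659)/(173.4600−82.6000) = 1.2108. V = [p*·169.4779 + (1−p*)·59.4659]/1.26 = 110.6942. B = V − Δ·S = -32.1785.
Check: Δ(0,0)·S0 + B(0,0) = 110.6942 = V0.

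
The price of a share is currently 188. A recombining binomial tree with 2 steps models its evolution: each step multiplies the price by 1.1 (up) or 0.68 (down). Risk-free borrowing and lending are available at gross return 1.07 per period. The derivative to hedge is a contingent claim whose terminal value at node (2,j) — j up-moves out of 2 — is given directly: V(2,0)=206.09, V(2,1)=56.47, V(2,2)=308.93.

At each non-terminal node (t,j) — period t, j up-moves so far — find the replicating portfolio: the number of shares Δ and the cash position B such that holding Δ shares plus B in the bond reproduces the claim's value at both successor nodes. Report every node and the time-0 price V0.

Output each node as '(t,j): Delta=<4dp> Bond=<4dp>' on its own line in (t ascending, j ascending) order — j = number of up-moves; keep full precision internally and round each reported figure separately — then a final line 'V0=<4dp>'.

(0,0): Delta=2.6482 Bond=-257.7418
(1,0): Delta=-2.7866 Bond=419.0018
(1,1): Delta=2.9067 Bond=-329.2287
V0=240.1220

The replicating-portfolio and risk-neutral prices coincide; use p* = (1.07−0.68)/(1.1−0.68) = 0.9286 for the latter.
Terminal payoffs: V(2,0)=206.0900, V(2,1)=56.4700, V(2,2)=308.9300
Node (1,0) S=127.8400: V=(p*·56.4700+(1−p*)·206.0900)/1.07=62.7637; Δ=(56.4700−206.0900)/(140.6240−86.9312)=-2.7866; B=V−Δ·S=419.0018
Node (1,1) S=206.8000: V=(p*·308.9300+(1−p*)·56.4700)/1.07=271.8665; Δ=(308.9300−56.4700)/(227.4800−140.6240)=2.9067; B=V−Δ·S=-329.2287
Node (0,0) S=188.0000: V=(p*·271.8665+(1−p*)·62.7637)/1.07=240.1220; Δ=(271.8665−62.7637)/(206.8000−127.8400)=2.6482; B=V−Δ·S=-257.7418
Check: Δ(0,0)·S0 + B(0,0) = 240.1220 = V0.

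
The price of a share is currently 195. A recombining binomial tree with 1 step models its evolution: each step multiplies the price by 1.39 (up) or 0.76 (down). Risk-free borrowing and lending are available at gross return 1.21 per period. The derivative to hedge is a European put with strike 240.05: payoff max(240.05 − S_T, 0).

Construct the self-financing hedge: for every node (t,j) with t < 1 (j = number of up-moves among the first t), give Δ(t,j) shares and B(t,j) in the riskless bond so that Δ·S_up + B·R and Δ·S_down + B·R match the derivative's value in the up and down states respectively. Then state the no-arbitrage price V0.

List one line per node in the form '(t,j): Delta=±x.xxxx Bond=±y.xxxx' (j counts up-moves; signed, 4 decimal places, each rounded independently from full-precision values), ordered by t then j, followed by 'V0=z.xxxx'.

Under the risk-neutral measure, an up-move has probability p* = (R−d)/(u−d) = 0.7143 and values discount at R = 1.21.
At expiry t=1: V(1,0)=91.8500, V(1,1)=0.0000
  t=0,j=0: stock 195.0000 → up 271.0500 (V=0.0000), down 148.2000 (V=91.8500). Price 21.6883; hedge Δ=-0.7477, bond B=167.4820.
Self-financing check: at every node Δ·S+B equals the discounted successor values.

(0,0): Delta=-0.7477 Bond=167.4820
V0=21.6883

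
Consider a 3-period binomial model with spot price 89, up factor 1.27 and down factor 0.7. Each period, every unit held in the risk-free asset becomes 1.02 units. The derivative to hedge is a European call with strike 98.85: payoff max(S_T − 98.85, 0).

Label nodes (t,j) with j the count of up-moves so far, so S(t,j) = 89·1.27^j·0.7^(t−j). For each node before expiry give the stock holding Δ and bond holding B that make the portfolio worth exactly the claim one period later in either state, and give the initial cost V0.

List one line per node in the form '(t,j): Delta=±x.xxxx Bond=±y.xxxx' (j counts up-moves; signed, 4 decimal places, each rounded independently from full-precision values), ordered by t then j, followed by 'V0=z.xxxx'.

The replicating-portfolio and risk-neutral prices coincide; use p* = (1.02−0.7)/(1.27−0.7) = 0.5614 for the latter.
At expiry t=3: V(3,0)=0.0000, V(3,1)=0.0000, V(3,2)=1.6337, V(3,3)=83.4561
Node (2,0) S=43.6100: V=(p*·0.0000+(1−p*)·0.0000)/1.02=0.0000; Δ=(0.0000−0.0000)/(55.3847−30.5270)=0.0000; B=V−Δ·S=0.0000
Node (2,1) S=79.1210: V=(p*·1.6337+(1−p*)·0.0000)/1.02=0.8992; Δ=(1.6337−0.0000)/(100.4837−55.3847)=0.0362; B=V−Δ·S=-1.9669
Node (2,2) S=143.5481: V=(p*·83.4561+(1−p*)·1.6337)/1.02=46.6363; Δ=(83.4561−1.6337)/(182.3061−100.4837)=1.0000; B=V−Δ·S=-96.9118
Node (1,0) S=62.3000: V=(p*·0.8992+(1−p*)·0.0000)/1.02=0.4949; Δ=(0.8992−0.0000)/(79.1210−43.6100)=0.0253; B=V−Δ·S=-1.0826
Node (1,1) S=113.0300: V=(p*·46.6363+(1−p*)·0.8992)/1.02=26.0551; Δ=(46.6363−0.8992)/(143.5481−79.1210)=0.7099; B=V−Δ·S=-54.1856
Node (0,0) S=89.0000: V=(p*·26.0551+(1−p*)·0.4949)/1.02=14.5534; Δ=(26.0551−0.4949)/(113.0300−62.3000)=0.5038; B=V−Δ·S=-30.2890
Check: Δ(0,0)·S0 + B(0,0) = 14.5534 = V0.

(0,0): Delta=0.5038 Bond=-30.2890
(1,0): Delta=0.0253 Bond=-1.0826
(1,1): Delta=0.7099 Bond=-54.1856
(2,0): Delta=0.0000 Bond=0.0000
(2,1): Delta=0.0362 Bond=-1.9669
(2,2): Delta=1.0000 Bond=-96.9118
V0=14.5534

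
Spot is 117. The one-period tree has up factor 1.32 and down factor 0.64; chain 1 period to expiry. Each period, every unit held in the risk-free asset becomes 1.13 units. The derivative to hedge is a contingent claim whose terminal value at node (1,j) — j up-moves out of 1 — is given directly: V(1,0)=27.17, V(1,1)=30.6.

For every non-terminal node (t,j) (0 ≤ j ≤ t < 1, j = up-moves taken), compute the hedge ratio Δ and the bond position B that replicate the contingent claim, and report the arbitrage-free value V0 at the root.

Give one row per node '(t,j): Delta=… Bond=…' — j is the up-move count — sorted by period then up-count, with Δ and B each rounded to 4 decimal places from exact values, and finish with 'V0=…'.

(0,0): Delta=0.0431 Bond=21.1874
V0=26.2315

Since d<R<u, set p* = (R−d)/(u−d) = 0.7206; price each node as the discounted p*-expectation of its children.
Payoff layer (t=1): V(1,0)=27.1700, V(1,1)=30.6000
(0,0): S=117.0000. Δ = (V_up−V_dn)/(S_up−S_dn) = (30.6000−27.1700)/(154.4400−74.8800) = 0.0431. V = [p*·30.6000 + (1−p*)·27.1700]/1.13 = 26.2315. B = V − Δ·S = 21.1874.
The time-0 hedge costs 26.2315, which is the no-arbitrage price.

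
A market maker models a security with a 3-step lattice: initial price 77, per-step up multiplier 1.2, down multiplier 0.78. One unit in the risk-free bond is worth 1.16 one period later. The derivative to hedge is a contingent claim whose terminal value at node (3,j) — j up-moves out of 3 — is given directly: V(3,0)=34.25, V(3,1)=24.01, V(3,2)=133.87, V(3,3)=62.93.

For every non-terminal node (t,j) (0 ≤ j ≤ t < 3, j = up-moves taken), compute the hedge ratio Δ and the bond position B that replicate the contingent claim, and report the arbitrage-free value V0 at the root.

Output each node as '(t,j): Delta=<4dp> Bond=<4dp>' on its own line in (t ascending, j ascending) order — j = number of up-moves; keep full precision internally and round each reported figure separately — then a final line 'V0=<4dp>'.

(0,0): Delta=-0.9015 Bond=119.7335
(1,0): Delta=3.3636 Bond=-117.2698
(1,1): Delta=-1.1933 Bond=165.8551
(2,0): Delta=-0.5204 Bond=45.9200
(2,1): Delta=3.6293 Bond=-155.1860
(2,2): Delta=-1.5233 Bond=228.9791
V0=50.3165

Under the risk-neutral measure, an up-move has probability p* = (R−d)/(u−d) = 0.9048 and values discount at R = 1.16.
Terminal values V(3,·): V(3,0)=34.2500, V(3,1)=24.0100, V(3,2)=133.8700, V(3,3)=62.9300
(2,0): S=46.8468. Δ = (V_up−V_dn)/(S_up−S_dn) = (24.0100−34.2500)/(56.2162−36.5405) = -0.5204. V = [p*·24.0100 + (1−p*)·34.2500]/1.16 = 21.5390. B = V − Δ·S = 45.9200.
(2,1): S=72.0720. Δ = (V_up−V_dn)/(S_up−S_dn) = (133.8700−24.0100)/(86.4864−56.2162) = 3.6293. V = [p*·133.8700 + (1−p*)·24.0100]/1.16 = 106.3855. B = V − Δ·S = -155.1860.
(2,2): S=110.8800. Δ = (V_up−V_dn)/(S_up−S_dn) = (62.9300−133.8700)/(133.0560−86.4864) = -1.5233. V = [p*·62.9300 + (1−p*)·133.8700]/1.16 = 60.0743. B = V − Δ·S = 228.9791.
(1,0): S=60.0600. Δ = (V_up−V_dn)/(S_up−S_dn) = (106.3855−21.5390)/(72.0720−46.8468) = 3.3636. V = [p*·106.3855 + (1−p*)·21.5390]/1.16 = 84.7456. B = V − Δ·S = -117.2698.
(1,1): S=92.4000. Δ = (V_up−V_dn)/(S_up−S_dn) = (60.0743−106.3855)/(110.8800−72.0720) = -1.1933. V = [p*·60.0743 + (1−p*)·106.3855]/1.16 = 55.5904. B = V − Δ·S = 165.8551.
(0,0): S=77.0000. Δ = (V_up−V_dn)/(S_up−S_dn) = (55.5904−84.7456)/(92.4000−60.0600) = -0.9015. V = [p*·55.5904 + (1−p*)·84.7456]/1.16 = 50.3165. B = V − Δ·S = 119.7335.
Self-financing check: at every node Δ·S+B equals the discounted successor values.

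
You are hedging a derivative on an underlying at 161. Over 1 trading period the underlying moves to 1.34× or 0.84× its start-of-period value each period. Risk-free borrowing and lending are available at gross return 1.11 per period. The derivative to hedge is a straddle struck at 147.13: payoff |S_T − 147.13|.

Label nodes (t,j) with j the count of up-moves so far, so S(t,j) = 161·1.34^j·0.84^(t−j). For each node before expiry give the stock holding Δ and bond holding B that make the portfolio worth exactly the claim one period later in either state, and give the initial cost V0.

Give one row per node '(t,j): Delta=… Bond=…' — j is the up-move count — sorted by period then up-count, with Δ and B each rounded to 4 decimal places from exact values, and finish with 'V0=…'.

The replicating-portfolio and risk-neutral prices coincide; use p* = (1.11−0.84)/(1.34−0.84) = 0.5400 for the latter.
Terminal values V(1,·): V(1,0)=11.8900, V(1,1)=68.6100
  t=0,j=0: stock 161.0000 → up 215.7400 (V=68.6100), down 135.2400 (V=11.8900). Price 38.3052; hedge Δ=0.7046, bond B=-75.1348.
Each (Δ,B) replicates both successor values, so the strategy is self-financing and V0 is arbitrage-free.

(0,0): Delta=0.7046 Bond=-75.1348
V0=38.3052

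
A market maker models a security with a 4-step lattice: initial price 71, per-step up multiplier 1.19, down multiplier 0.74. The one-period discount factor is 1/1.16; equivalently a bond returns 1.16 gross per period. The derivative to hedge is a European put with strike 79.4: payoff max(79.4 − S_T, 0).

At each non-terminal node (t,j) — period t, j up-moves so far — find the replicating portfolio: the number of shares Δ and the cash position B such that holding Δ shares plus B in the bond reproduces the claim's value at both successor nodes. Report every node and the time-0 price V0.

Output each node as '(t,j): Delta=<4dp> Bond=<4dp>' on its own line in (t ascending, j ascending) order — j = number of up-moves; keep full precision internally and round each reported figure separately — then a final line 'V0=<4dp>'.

(0,0): Delta=-0.0903 Bond=6.7527
(1,0): Delta=-0.7498 Bond=42.4817
(1,1): Delta=-0.0610 Bond=5.3583
(2,0): Delta=-1.0000 Bond=59.0071
(2,1): Delta=-0.7387 Bond=48.5839
(2,2): Delta=-0.0309 Bond=3.1893
(3,0): Delta=-1.0000 Bond=68.4483
(3,1): Delta=-1.0000 Bond=68.4483
(3,2): Delta=-0.7271 Bond=55.4937
(3,3): Delta=0.0000 Bond=0.0000
V0=0.3405

The replicating-portfolio and risk-neutral prices coincide; use p* = (1.16−0.74)/(1.19−0.74) = 0.9333 for the latter.
Payoff layer (t=4): V(4,0)=58.1095, V(4,1)=45.1626, V(4,2)=24.3426, V(4,3)=0.0000, V(4,4)=0.0000
  t=3,j=0: stock 28.7709 → up 34.2374 (V=45.1626), down 21.2905 (V=58.1095). Price 39.6774; hedge Δ=-1.0000, bond B=68.4483.
  t=3,j=1: stock 46.2667 → up 55.0574 (V=24.3426), down 34.2374 (V=45.1626). Price 22.1816; hedge Δ=-1.0000, bond B=68.4483.
  t=3,j=2: stock 74.4019 → up 88.5383 (V=0.0000), down 55.0574 (V=24.3426). Price 1.3990; hedge Δ=-0.7271, bond B=55.4937.
  t=3,j=3: stock 119.6463 → up 142.3791 (V=0.0000), down 88.5383 (V=0.0000). Price 0.0000; hedge Δ=0.0000, bond B=0.0000.
  t=2,j=0: stock 38.8796 → up 46.2667 (V=22.1816), down 28.7709 (V=39.6774). Price 20.1275; hedge Δ=-1.0000, bond B=59.0071.
  t=2,j=1: stock 62.5226 → up 74.4019 (V=1.3990), down 46.2667 (V=22.1816). Price 2.4004; hedge Δ=-0.7387, bond B=48.5839.
  t=2,j=2: stock 100.5431 → up 119.6463 (V=0.0000), down 74.4019 (V=1.3990). Price 0.0804; hedge Δ=-0.0309, bond B=3.1893.
  t=1,j=0: stock 52.5400 → up 62.5226 (V=2.4004), down 38.8796 (V=20.1275). Price 3.0881; hedge Δ=-0.7498, bond B=42.4817.
  t=1,j=1: stock 84.4900 → up 100.5431 (V=0.0804), down 62.5226 (V=2.4004). Price 0.2026; hedge Δ=-0.0610, bond B=5.3583.
  t=0,j=0: stock 71.0000 → up 84.4900 (V=0.2026), down 52.5400 (V=3.0881). Price 0.3405; hedge Δ=-0.0903, bond B=6.7527.
Each (Δ,B) replicates both successor values, so the strategy is self-financing and V0 is arbitrage-free.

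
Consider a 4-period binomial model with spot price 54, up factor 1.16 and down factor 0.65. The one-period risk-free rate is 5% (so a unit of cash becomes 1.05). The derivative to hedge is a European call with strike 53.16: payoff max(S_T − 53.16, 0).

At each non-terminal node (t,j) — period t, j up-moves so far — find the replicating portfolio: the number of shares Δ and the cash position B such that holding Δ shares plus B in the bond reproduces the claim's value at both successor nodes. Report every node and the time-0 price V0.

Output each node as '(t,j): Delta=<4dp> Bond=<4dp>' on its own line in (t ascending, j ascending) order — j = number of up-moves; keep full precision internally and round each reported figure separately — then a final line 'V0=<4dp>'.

(0,0): Delta=0.6709 Bond=-21.7799
(1,0): Delta=0.0507 Bond=-1.1022
(1,1): Delta=0.7664 Bond=-28.8548
(2,0): Delta=0.0000 Bond=0.0000
(2,1): Delta=0.0585 Bond=-1.4756
(2,2): Delta=0.8755 Bond=-38.2236
(3,0): Delta=0.0000 Bond=0.0000
(3,1): Delta=0.0000 Bond=0.0000
(3,2): Delta=0.0676 Bond=-1.9754
(3,3): Delta=1.0000 Bond=-50.6286
V0=14.4466

No-arbitrage ⇒ martingale measure with p* = (R−d)/(u−d) = 0.7843.
Terminal values V(4,·): V(4,0)=0.0000, V(4,1)=0.0000, V(4,2)=0.0000, V(4,3)=1.6274, V(4,4)=44.6145
  t=3,j=0: stock 14.8298 → up 17.2025 (V=0.0000), down 9.6393 (V=0.0000). Price 0.0000; hedge Δ=0.0000, bond B=0.0000.
  t=3,j=1: stock 26.4654 → up 30.6999 (V=0.0000), down 17.2025 (V=0.0000). Price 0.0000; hedge Δ=0.0000, bond B=0.0000.
  t=3,j=2: stock 47.2306 → up 54.7874 (V=1.6274), down 30.6999 (V=0.0000). Price 1.2156; hedge Δ=0.0676, bond B=-1.9754.
  t=3,j=3: stock 84.2884 → up 97.7745 (V=44.6145), down 54.7874 (V=1.6274). Price 33.6598; hedge Δ=1.0000, bond B=-50.6286.
  t=2,j=0: stock 22.8150 → up 26.4654 (V=0.0000), down 14.8298 (V=0.0000). Price 0.0000; hedge Δ=0.0000, bond B=0.0000.
  t=2,j=1: stock 40.7160 → up 47.2306 (V=1.2156), down 26.4654 (V=0.0000). Price 0.9080; hedge Δ=0.0585, bond B=-1.4756.
  t=2,j=2: stock 72.6624 → up 84.2884 (V=33.6598), down 47.2306 (V=1.2156). Price 25.3924; hedge Δ=0.8755, bond B=-38.2236.
  t=1,j=0: stock 35.1000 → up 40.7160 (V=0.9080), down 22.8150 (V=0.0000). Price 0.6783; hedge Δ=0.0507, bond B=-1.1022.
  t=1,j=1: stock 62.6400 → up 72.6624 (V=25.3924), down 40.7160 (V=0.9080). Price 19.1538; hedge Δ=0.7664, bond B=-28.8548.
  t=0,j=0: stock 54.0000 → up 62.6400 (V=19.1538), down 35.1000 (V=0.6783). Price 14.4466; hedge Δ=0.6709, bond B=-21.7799.
Self-financing check: at every node Δ·S+B equals the discounted successor values.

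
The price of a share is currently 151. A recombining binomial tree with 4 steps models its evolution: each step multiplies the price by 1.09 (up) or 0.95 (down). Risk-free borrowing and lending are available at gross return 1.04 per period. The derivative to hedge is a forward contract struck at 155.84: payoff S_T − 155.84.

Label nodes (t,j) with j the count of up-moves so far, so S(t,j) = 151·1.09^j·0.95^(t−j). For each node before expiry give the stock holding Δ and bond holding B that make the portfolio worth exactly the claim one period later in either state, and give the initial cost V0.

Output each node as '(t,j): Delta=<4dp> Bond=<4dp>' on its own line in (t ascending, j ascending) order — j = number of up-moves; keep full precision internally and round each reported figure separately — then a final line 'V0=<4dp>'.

(0,0): Delta=1.0000 Bond=-133.2127
(1,0): Delta=1.0000 Bond=-138.5412
(1,1): Delta=1.0000 Bond=-138.5412
(2,0): Delta=1.0000 Bond=-144.0828
(2,1): Delta=1.0000 Bond=-144.0828
(2,2): Delta=1.0000 Bond=-144.0828
(3,0): Delta=1.0000 Bond=-149.8462
(3,1): Delta=1.0000 Bond=-149.8462
(3,2): Delta=1.0000 Bond=-149.8462
(3,3): Delta=1.0000 Bond=-149.8462
V0=17.7873

Risk-neutral probability p* = (R−d)/(u−d) = (1.04−0.95)/(1.09−0.95) = 0.6429.
Terminal payoffs: V(4,0)=-32.8496, V(4,1)=-14.7246, V(4,2)=6.0713, V(4,3)=29.9319, V(4,4)=57.3088
  t=3,j=0: stock 129.4636 → up 141.1154 (V=-14.7246), down 122.9904 (V=-32.8496). Price -20.3825; hedge Δ=1.0000, bond B=-149.8462.
  t=3,j=1: stock 148.5425 → up 161.9113 (V=6.0713), down 141.1154 (V=-14.7246). Price -1.3037; hedge Δ=1.0000, bond B=-149.8462.
  t=3,j=2: stock 170.4329 → up 185.7719 (V=29.9319), down 161.9113 (V=6.0713). Price 20.5868; hedge Δ=1.0000, bond B=-149.8462.
  t=3,j=3: stock 195.5494 → up 213.1488 (V=57.3088), down 185.7719 (V=29.9319). Price 45.7032; hedge Δ=1.0000, bond B=-149.8462.
  t=2,j=0: stock 136.2775 → up 148.5425 (V=-1.3037), down 129.4636 (V=-20.3825). Price -7.8053; hedge Δ=1.0000, bond B=-144.0828.
  t=2,j=1: stock 156.3605 → up 170.4329 (V=20.5868), down 148.5425 (V=-1.3037). Price 12.2777; hedge Δ=1.0000, bond B=-144.0828.
  t=2,j=2: stock 179.4031 → up 195.5494 (V=45.7032), down 170.4329 (V=20.5868). Price 35.3203; hedge Δ=1.0000, bond B=-144.0828.
  t=1,j=0: stock 143.4500 → up 156.3605 (V=12.2777), down 136.2775 (V=-7.8053). Price 4.9088; hedge Δ=1.0000, bond B=-138.5412.
  t=1,j=1: stock 164.5900 → up 179.4031 (V=35.3203), down 156.3605 (V=12.2777). Price 26.0488; hedge Δ=1.0000, bond B=-138.5412.
  t=0,j=0: stock 151.0000 → up 164.5900 (V=26.0488), down 143.4500 (V=4.9088). Price 17.7873; hedge Δ=1.0000, bond B=-133.2127.
Each (Δ,B) replicates both successor values, so the strategy is self-financing and V0 is arbitrage-free.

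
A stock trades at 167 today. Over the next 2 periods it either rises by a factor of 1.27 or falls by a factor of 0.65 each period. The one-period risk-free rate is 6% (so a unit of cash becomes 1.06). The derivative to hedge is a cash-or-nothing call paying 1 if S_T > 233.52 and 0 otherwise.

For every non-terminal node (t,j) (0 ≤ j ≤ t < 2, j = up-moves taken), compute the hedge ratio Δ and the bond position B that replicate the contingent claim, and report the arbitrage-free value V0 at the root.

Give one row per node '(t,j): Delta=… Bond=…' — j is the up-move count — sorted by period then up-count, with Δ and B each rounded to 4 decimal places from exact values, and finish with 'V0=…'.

(0,0): Delta=0.0060 Bond=-0.6170
(1,0): Delta=0.0000 Bond=0.0000
(1,1): Delta=0.0076 Bond=-0.9890
V0=0.3892

No-arbitrage ⇒ martingale measure with p* = (R−d)/(u−d) = 0.6613.
Payoff layer (t=2): V(2,0)=0.0000, V(2,1)=0.0000, V(2,2)=1.0000
Node (1,0) S=108.5500: V=(p*·0.0000+(1−p*)·0.0000)/1.06=0.0000; Δ=(0.0000−0.0000)/(137.8585−70.5575)=0.0000; B=V−Δ·S=0.0000
Node (1,1) S=212.0900: V=(p*·1.0000+(1−p*)·0.0000)/1.06=0.6239; Δ=(1.0000−0.0000)/(269.3543−137.8585)=0.0076; B=V−Δ·S=-0.9890
Node (0,0) S=167.0000: V=(p*·0.6239+(1−p*)·0.0000)/1.06=0.3892; Δ=(0.6239−0.0000)/(212.0900−108.5500)=0.0060; B=V−Δ·S=-0.6170
Self-financing check: at every node Δ·S+B equals the discounted successor values.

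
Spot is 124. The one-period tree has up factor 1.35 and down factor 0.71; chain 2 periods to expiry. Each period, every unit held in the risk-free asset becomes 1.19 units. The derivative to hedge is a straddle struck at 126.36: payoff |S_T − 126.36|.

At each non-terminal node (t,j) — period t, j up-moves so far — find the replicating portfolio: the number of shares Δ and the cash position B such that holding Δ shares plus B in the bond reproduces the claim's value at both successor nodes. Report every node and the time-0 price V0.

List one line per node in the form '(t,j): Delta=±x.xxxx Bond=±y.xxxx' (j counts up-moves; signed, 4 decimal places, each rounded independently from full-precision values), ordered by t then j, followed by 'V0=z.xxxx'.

The replicating-portfolio and risk-neutral prices coincide; use p* = (1.19−0.71)/(1.35−0.71) = 0.7500 for the latter.
At expiry t=2: V(2,0)=63.8516, V(2,1)=7.5060, V(2,2)=99.6300
(1,0): S=88.0400. Δ = (V_up−V_dn)/(S_up−S_dn) = (7.5060−63.8516)/(118.8540−62.5084) = -1.0000. V = [p*·7.5060 + (1−p*)·63.8516]/1.19 = 18.1449. B = V − Δ·S = 106.1849.
(1,1): S=167.4000. Δ = (V_up−V_dn)/(S_up−S_dn) = (99.6300−7.5060)/(225.9900−118.8540) = 0.8599. V = [p*·99.6300 + (1−p*)·7.5060]/1.19 = 64.3689. B = V − Δ·S = -79.5748.
(0,0): S=124.0000. Δ = (V_up−V_dn)/(S_up−S_dn) = (64.3689−18.1449)/(167.4000−88.0400) = 0.5825. V = [p*·64.3689 + (1−p*)·18.1449]/1.19 = 44.3806. B = V − Δ·S = -27.8445.
Root portfolio cost Δ·124+B reproduces V0=44.3806.

(0,0): Delta=0.5825 Bond=-27.8445
(1,0): Delta=-1.0000 Bond=106.1849
(1,1): Delta=0.8599 Bond=-79.5748
V0=44.3806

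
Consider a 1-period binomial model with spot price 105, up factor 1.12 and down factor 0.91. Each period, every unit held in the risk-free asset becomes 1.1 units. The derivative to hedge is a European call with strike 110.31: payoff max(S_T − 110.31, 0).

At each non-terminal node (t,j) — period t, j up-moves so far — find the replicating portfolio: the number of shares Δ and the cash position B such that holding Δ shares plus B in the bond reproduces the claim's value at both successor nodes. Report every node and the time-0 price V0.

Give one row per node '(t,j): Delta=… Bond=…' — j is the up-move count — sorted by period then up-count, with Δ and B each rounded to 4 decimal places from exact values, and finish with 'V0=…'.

(0,0): Delta=0.3306 Bond=-28.7182
V0=5.9961

Under the risk-neutral measure, an up-move has probability p* = (R−d)/(u−d) = 0.9048 and values discount at R = 1.1.
Terminal values V(1,·): V(1,0)=0.0000, V(1,1)=7.2900
  t=0,j=0: stock 105.0000 → up 117.6000 (V=7.2900), down 95.5500 (V=0.0000). Price 5.9961; hedge Δ=0.3306, bond B=-28.7182.
Each (Δ,B) replicates both successor values, so the strategy is self-financing and V0 is arbitrage-free.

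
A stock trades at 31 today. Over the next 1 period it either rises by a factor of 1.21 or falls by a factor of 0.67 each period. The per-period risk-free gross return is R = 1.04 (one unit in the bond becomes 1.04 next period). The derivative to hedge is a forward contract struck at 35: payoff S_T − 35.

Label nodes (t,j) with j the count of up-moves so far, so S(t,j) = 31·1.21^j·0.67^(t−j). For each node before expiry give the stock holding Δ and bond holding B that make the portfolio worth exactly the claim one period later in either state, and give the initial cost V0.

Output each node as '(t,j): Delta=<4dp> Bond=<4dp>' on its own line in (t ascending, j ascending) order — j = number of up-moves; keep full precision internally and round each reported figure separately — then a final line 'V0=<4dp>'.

Risk-neutral probability p* = (R−d)/(u−d) = (1.04−0.67)/(1.21−0.67) = 0.6852.
Terminal payoffs: V(1,0)=-14.2300, V(1,1)=2.5100
  t=0,j=0: stock 31.0000 → up 37.5100 (V=2.5100), down 20.7700 (V=-14.2300). Price -2.6538; hedge Δ=1.0000, bond B=-33.6538.
Each (Δ,B) replicates both successor values, so the strategy is self-financing and V0 is arbitrage-free.

(0,0): Delta=1.0000 Bond=-33.6538
V0=-2.6538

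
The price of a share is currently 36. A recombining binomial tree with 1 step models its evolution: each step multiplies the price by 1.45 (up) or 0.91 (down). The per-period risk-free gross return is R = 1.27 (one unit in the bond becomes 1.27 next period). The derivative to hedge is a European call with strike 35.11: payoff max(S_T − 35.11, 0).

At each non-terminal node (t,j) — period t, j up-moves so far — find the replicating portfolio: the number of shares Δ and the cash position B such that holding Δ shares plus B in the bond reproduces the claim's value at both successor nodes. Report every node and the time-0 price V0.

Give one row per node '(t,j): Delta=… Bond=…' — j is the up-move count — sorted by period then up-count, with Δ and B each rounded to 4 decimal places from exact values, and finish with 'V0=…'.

No-arbitrage ⇒ martingale measure with p* = (R−d)/(u−d) = 0.6667.
At expiry t=1: V(1,0)=0.0000, V(1,1)=17.0900
(0,0): S=36.0000. Δ = (V_up−V_dn)/(S_up−S_dn) = (17.0900−0.0000)/(52.2000−32.7600) = 0.8791. V = [p*·17.0900 + (1−p*)·0.0000]/1.27 = 8.9711. B = V − Δ·S = -22.6770.
The time-0 hedge costs 8.9711, which is the no-arbitrage price.

(0,0): Delta=0.8791 Bond=-22.6770
V0=8.9711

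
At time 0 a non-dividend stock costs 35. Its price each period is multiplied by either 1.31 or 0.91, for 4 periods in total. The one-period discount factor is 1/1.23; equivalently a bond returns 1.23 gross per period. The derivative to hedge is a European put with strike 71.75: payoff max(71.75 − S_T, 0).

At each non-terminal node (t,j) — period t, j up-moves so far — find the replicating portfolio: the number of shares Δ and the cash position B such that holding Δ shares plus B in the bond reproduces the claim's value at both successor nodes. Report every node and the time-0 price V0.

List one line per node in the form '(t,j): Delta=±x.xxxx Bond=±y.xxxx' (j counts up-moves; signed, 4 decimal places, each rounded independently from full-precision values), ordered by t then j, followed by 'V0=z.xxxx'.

Under the risk-neutral measure, an up-move has probability p* = (R−d)/(u−d) = 0.8000 and values discount at R = 1.23.
At expiry t=4: V(4,0)=47.7488, V(4,1)=37.1988, V(4,2)=22.0114, V(4,3)=0.1483, V(4,4)=0.0000
(3,0): S=26.3750. Δ = (V_up−V_dn)/(S_up−S_dn) = (37.1988−47.7488)/(34.5512−24.0012) = -1.0000. V = [p*·37.1988 + (1−p*)·47.7488]/1.23 = 31.9583. B = V − Δ·S = 58.3333.
(3,1): S=37.9684. Δ = (V_up−V_dn)/(S_up−S_dn) = (22.0114−37.1988)/(49.7386−34.5512) = -1.0000. V = [p*·22.0114 + (1−p*)·37.1988]/1.23 = 20.3649. B = V − Δ·S = 58.3333.
(3,2): S=54.6578. Δ = (V_up−V_dn)/(S_up−S_dn) = (0.1483−22.0114)/(71.6017−49.7386) = -1.0000. V = [p*·0.1483 + (1−p*)·22.0114]/1.23 = 3.6755. B = V − Δ·S = 58.3333.
(3,3): S=78.6832. Δ = (V_up−V_dn)/(S_up−S_dn) = (0.0000−0.1483)/(103.0750−71.6017) = -0.0047. V = [p*·0.0000 + (1−p*)·0.1483]/1.23 = 0.0241. B = V − Δ·S = 0.3949.
(2,0): S=28.9835. Δ = (V_up−V_dn)/(S_up−S_dn) = (20.3649−31.9583)/(37.9684−26.3750) = -1.0000. V = [p*·20.3649 + (1−p*)·31.9583]/1.23 = 18.4420. B = V − Δ·S = 47.4255.
(2,1): S=41.7235. Δ = (V_up−V_dn)/(S_up−S_dn) = (3.6755−20.3649)/(54.6578−37.9684) = -1.0000. V = [p*·3.6755 + (1−p*)·20.3649]/1.23 = 5.7020. B = V − Δ·S = 47.4255.
(2,2): S=60.0635. Δ = (V_up−V_dn)/(S_up−S_dn) = (0.0241−3.6755)/(78.6832−54.6578) = -0.1520. V = [p*·0.0241 + (1−p*)·3.6755]/1.23 = 0.6133. B = V − Δ·S = 9.7419.
(1,0): S=31.8500. Δ = (V_up−V_dn)/(S_up−S_dn) = (5.7020−18.4420)/(41.7235−28.9835) = -1.0000. V = [p*·5.7020 + (1−p*)·18.4420]/1.23 = 6.7073. B = V − Δ·S = 38.5573.
(1,1): S=45.8500. Δ = (V_up−V_dn)/(S_up−S_dn) = (0.6133−5.7020)/(60.0635−41.7235) = -0.2775. V = [p*·0.6133 + (1−p*)·5.7020]/1.23 = 1.3261. B = V − Δ·S = 14.0477.
(0,0): S=35.0000. Δ = (V_up−V_dn)/(S_up−S_dn) = (1.3261−6.7073)/(45.8500−31.8500) = -0.3844. V = [p*·1.3261 + (1−p*)·6.7073]/1.23 = 1.9531. B = V − Δ·S = 15.4062.
The time-0 hedge costs 1.9531, which is the no-arbitrage price.

(0,0): Delta=-0.3844 Bond=15.4062
(1,0): Delta=-1.0000 Bond=38.5573
(1,1): Delta=-0.2775 Bond=14.0477
(2,0): Delta=-1.0000 Bond=47.4255
(2,1): Delta=-1.0000 Bond=47.4255
(2,2): Delta=-0.1520 Bond=9.7419
(3,0): Delta=-1.0000 Bond=58.3333
(3,1): Delta=-1.0000 Bond=58.3333
(3,2): Delta=-1.0000 Bond=58.3333
(3,3): Delta=-0.0047 Bond=0.3949
V0=1.9531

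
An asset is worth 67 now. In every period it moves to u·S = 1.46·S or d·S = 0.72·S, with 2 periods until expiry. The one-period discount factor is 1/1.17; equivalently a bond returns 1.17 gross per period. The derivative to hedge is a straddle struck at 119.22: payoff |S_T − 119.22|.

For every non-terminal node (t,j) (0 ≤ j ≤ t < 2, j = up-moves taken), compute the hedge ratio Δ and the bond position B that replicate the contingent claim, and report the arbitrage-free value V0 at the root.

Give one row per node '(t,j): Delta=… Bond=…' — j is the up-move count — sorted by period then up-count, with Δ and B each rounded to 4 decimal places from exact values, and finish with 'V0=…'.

Risk-neutral probability p* = (R−d)/(u−d) = (1.17−0.72)/(1.46−0.72) = 0.6081.
Terminal values V(2,·): V(2,0)=84.4872, V(2,1)=48.7896, V(2,2)=23.5972
Node (1,0) S=48.2400: V=(p*·48.7896+(1−p*)·84.4872)/1.17=53.6574; Δ=(48.7896−84.4872)/(70.4304−34.7328)=-1.0000; B=V−Δ·S=101.8974
Node (1,1) S=97.8200: V=(p*·23.5972+(1−p*)·48.7896)/1.17=28.6067; Δ=(23.5972−48.7896)/(142.8172−70.4304)=-0.3480; B=V−Δ·S=62.6505
Node (0,0) S=67.0000: V=(p*·28.6067+(1−p*)·53.6574)/1.17=32.8409; Δ=(28.6067−53.6574)/(97.8200−48.2400)=-0.5053; B=V−Δ·S=66.6932
Check: Δ(0,0)·S0 + B(0,0) = 32.8409 = V0.

(0,0): Delta=-0.5053 Bond=66.6932
(1,0): Delta=-1.0000 Bond=101.8974
(1,1): Delta=-0.3480 Bond=62.6505
V0=32.8409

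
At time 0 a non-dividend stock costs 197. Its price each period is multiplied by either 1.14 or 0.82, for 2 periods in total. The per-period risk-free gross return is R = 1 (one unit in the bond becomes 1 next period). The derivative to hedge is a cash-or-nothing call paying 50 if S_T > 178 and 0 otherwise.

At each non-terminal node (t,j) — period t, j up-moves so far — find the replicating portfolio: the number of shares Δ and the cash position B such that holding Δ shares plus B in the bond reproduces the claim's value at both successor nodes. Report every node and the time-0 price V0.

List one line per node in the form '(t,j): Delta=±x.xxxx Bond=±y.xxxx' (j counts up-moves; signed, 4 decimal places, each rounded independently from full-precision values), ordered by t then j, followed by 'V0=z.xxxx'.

The replicating-portfolio and risk-neutral prices coincide; use p* = (1−0.82)/(1.14−0.82) = 0.5625 for the latter.
Terminal values V(2,·): V(2,0)=0.0000, V(2,1)=50.0000, V(2,2)=50.0000
Node (1,0) S=161.5400: V=(p*·50.0000+(1−p*)·0.0000)/1=28.1250; Δ=(50.0000−0.0000)/(184.1556−132.4628)=0.9673; B=V−Δ·S=-128.1250
Node (1,1) S=224.5800: V=(p*·50.0000+(1−p*)·50.0000)/1=50.0000; Δ=(50.0000−50.0000)/(256.0212−184.1556)=0.0000; B=V−Δ·S=50.0000
Node (0,0) S=197.0000: V=(p*·50.0000+(1−p*)·28.1250)/1=40.4297; Δ=(50.0000−28.1250)/(224.5800−161.5400)=0.3470; B=V−Δ·S=-27.9297
Root portfolio cost Δ·197+B reproduces V0=40.4297.

(0,0): Delta=0.3470 Bond=-27.9297
(1,0): Delta=0.9673 Bond=-128.1250
(1,1): Delta=0.0000 Bond=50.0000
V0=40.4297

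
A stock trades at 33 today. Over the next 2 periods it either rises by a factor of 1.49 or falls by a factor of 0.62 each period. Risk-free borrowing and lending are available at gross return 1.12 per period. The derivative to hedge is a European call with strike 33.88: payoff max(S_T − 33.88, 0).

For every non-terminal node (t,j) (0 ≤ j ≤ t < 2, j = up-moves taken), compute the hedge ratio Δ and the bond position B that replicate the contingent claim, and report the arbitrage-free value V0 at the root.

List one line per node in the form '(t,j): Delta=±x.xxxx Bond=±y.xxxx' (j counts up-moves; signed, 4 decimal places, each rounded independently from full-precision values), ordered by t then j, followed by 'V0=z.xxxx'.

(0,0): Delta=0.7039 Bond=-12.8588
(1,0): Delta=0.0000 Bond=0.0000
(1,1): Delta=0.9206 Bond=-25.0592
V0=10.3700

Risk-neutral probability p* = (R−d)/(u−d) = (1.12−0.62)/(1.49−0.62) = 0.5747.
Terminal payoffs: V(2,0)=0.0000, V(2,1)=0.0000, V(2,2)=39.3833
(1,0): S=20.4600. Δ = (V_up−V_dn)/(S_up−S_dn) = (0.0000−0.0000)/(30.4854−12.6852) = 0.0000. V = [p*·0.0000 + (1−p*)·0.0000]/1.12 = 0.0000. B = V − Δ·S = 0.0000.
(1,1): S=49.1700. Δ = (V_up−V_dn)/(S_up−S_dn) = (39.3833−0.0000)/(73.2633−30.4854) = 0.9206. V = [p*·39.3833 + (1−p*)·0.0000]/1.12 = 20.2090. B = V − Δ·S = -25.0592.
(0,0): S=33.0000. Δ = (V_up−V_dn)/(S_up−S_dn) = (20.2090−0.0000)/(49.1700−20.4600) = 0.7039. V = [p*·20.2090 + (1−p*)·0.0000]/1.12 = 10.3700. B = V − Δ·S = -12.8588.
The time-0 hedge costs 10.3700, which is the no-arbitrage price.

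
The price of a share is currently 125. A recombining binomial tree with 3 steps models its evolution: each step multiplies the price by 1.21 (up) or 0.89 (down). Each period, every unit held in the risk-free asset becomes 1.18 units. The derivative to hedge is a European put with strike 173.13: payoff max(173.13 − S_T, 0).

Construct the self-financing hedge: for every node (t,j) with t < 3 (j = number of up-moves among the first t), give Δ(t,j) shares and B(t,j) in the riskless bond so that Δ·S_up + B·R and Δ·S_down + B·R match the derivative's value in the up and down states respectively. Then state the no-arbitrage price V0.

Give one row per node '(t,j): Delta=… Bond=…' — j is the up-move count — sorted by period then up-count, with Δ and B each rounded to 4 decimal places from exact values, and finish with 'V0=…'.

Since d<R<u, set p* = (R−d)/(u−d) = 0.9062; price each node as the discounted p*-expectation of its children.
Terminal values V(3,·): V(3,0)=85.0089, V(3,1)=53.3249, V(3,2)=10.2489, V(3,3)=0.0000
Node (2,0) S=99.0125: V=(p*·53.3249+(1−p*)·85.0089)/1.18=47.7078; Δ=(53.3249−85.0089)/(119.8051−88.1211)=-1.0000; B=V−Δ·S=146.7203
Node (2,1) S=134.6125: V=(p*·10.2489+(1−p*)·53.3249)/1.18=12.1078; Δ=(10.2489−53.3249)/(162.8811−119.8051)=-1.0000; B=V−Δ·S=146.7203
Node (2,2) S=183.0125: V=(p*·0.0000+(1−p*)·10.2489)/1.18=0.8143; Δ=(0.0000−10.2489)/(221.4451−162.8811)=-0.1750; B=V−Δ·S=32.8420
Node (1,0) S=111.2500: V=(p*·12.1078+(1−p*)·47.7078)/1.18=13.0893; Δ=(12.1078−47.7078)/(134.6125−99.0125)=-1.0000; B=V−Δ·S=124.3393
Node (1,1) S=151.2500: V=(p*·0.8143+(1−p*)·12.1078)/1.18=1.5873; Δ=(0.8143−12.1078)/(183.0125−134.6125)=-0.2333; B=V−Δ·S=36.8797
Node (0,0) S=125.0000: V=(p*·1.5873+(1−p*)·13.0893)/1.18=2.2590; Δ=(1.5873−13.0893)/(151.2500−111.2500)=-0.2875; B=V−Δ·S=38.2026
Each (Δ,B) replicates both successor values, so the strategy is self-financing and V0 is arbitrage-free.

(0,0): Delta=-0.2875 Bond=38.2026
(1,0): Delta=-1.0000 Bond=124.3393
(1,1): Delta=-0.2333 Bond=36.8797
(2,0): Delta=-1.0000 Bond=146.7203
(2,1): Delta=-1.0000 Bond=146.7203
(2,2): Delta=-0.1750 Bond=32.8420
V0=2.2590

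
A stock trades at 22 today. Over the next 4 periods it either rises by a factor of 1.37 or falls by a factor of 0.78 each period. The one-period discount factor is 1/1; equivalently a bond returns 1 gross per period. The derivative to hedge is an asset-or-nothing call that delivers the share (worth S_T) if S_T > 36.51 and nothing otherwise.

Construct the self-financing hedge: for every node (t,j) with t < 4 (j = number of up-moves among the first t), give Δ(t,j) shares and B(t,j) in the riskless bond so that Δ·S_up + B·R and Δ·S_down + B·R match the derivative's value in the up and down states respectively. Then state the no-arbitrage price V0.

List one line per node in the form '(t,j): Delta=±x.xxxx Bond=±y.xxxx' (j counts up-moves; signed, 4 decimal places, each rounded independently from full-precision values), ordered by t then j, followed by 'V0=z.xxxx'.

No-arbitrage ⇒ martingale measure with p* = (R−d)/(u−d) = 0.3729.
Payoff layer (t=4): V(4,0)=0.0000, V(4,1)=0.0000, V(4,2)=0.0000, V(4,3)=44.1244, V(4,4)=77.5006
(3,0): S=10.4401. Δ = (V_up−V_dn)/(S_up−S_dn) = (0.0000−0.0000)/(14.3030−8.1433) = 0.0000. V = [p*·0.0000 + (1−p*)·0.0000]/1 = 0.0000. B = V − Δ·S = 0.0000.
(3,1): S=18.3372. Δ = (V_up−V_dn)/(S_up−S_dn) = (0.0000−0.0000)/(25.1219−14.3030) = 0.0000. V = [p*·0.0000 + (1−p*)·0.0000]/1 = 0.0000. B = V − Δ·S = 0.0000.
(3,2): S=32.2076. Δ = (V_up−V_dn)/(S_up−S_dn) = (44.1244−0.0000)/(44.1244−25.1219) = 2.3220. V = [p*·44.1244 + (1−p*)·0.0000]/1 = 16.4532. B = V − Δ·S = -58.3340.
(3,3): S=56.5698. Δ = (V_up−V_dn)/(S_up−S_dn) = (77.5006−44.1244)/(77.5006−44.1244) = 1.0000. V = [p*·77.5006 + (1−p*)·44.1244]/1 = 56.5698. B = V − Δ·S = 0.0000.
(2,0): S=13.3848. Δ = (V_up−V_dn)/(S_up−S_dn) = (0.0000−0.0000)/(18.3372−10.4401) = 0.0000. V = [p*·0.0000 + (1−p*)·0.0000]/1 = 0.0000. B = V − Δ·S = 0.0000.
(2,1): S=23.5092. Δ = (V_up−V_dn)/(S_up−S_dn) = (16.4532−0.0000)/(32.2076−18.3372) = 1.1862. V = [p*·16.4532 + (1−p*)·0.0000]/1 = 6.1351. B = V − Δ·S = -21.7517.
(2,2): S=41.2918. Δ = (V_up−V_dn)/(S_up−S_dn) = (56.5698−16.4532)/(56.5698−32.2076) = 1.6467. V = [p*·56.5698 + (1−p*)·16.4532]/1 = 31.4119. B = V − Δ·S = -36.5823.
(1,0): S=17.1600. Δ = (V_up−V_dn)/(S_up−S_dn) = (6.1351−0.0000)/(23.5092−13.3848) = 0.6060. V = [p*·6.1351 + (1−p*)·0.0000]/1 = 2.2877. B = V − Δ·S = -8.1108.
(1,1): S=30.1400. Δ = (V_up−V_dn)/(S_up−S_dn) = (31.4119−6.1351)/(41.2918−23.5092) = 1.4214. V = [p*·31.4119 + (1−p*)·6.1351]/1 = 15.5603. B = V − Δ·S = -27.2817.
(0,0): S=22.0000. Δ = (V_up−V_dn)/(S_up−S_dn) = (15.5603−2.2877)/(30.1400−17.1600) = 1.0225. V = [p*·15.5603 + (1−p*)·2.2877]/1 = 7.2368. B = V − Δ·S = -15.2593.
The time-0 hedge costs 7.2368, which is the no-arbitrage price.

(0,0): Delta=1.0225 Bond=-15.2593
(1,0): Delta=0.6060 Bond=-8.1108
(1,1): Delta=1.4214 Bond=-27.2817
(2,0): Delta=0.0000 Bond=0.0000
(2,1): Delta=1.1862 Bond=-21.7517
(2,2): Delta=1.6467 Bond=-36.5823
(3,0): Delta=0.0000 Bond=0.0000
(3,1): Delta=0.0000 Bond=0.0000
(3,2): Delta=2.3220 Bond=-58.3340
(3,3): Delta=1.0000 Bond=0.0000
V0=7.2368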